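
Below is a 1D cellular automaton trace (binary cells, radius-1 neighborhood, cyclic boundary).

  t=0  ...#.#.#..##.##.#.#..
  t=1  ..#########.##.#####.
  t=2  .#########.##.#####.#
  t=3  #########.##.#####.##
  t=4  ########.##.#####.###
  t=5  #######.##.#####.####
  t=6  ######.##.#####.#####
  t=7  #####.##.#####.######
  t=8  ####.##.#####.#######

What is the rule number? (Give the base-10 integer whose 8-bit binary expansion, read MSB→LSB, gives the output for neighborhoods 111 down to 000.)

  ### -> #   bit 7 = 1  t=1,i=3
  ##. -> .   bit 6 = 0  t=0,i=11
  #.# -> #   bit 5 = 1  t=0,i=4
  #.. -> #   bit 4 = 1  t=0,i=8
  .## -> #   bit 3 = 1  t=0,i=10
  .#. -> #   bit 2 = 1  t=0,i=3
  ..# -> #   bit 1 = 1  t=0,i=2
  ... -> .   bit 0 = 0  t=0,i=0
  bits 10111110 = 190

190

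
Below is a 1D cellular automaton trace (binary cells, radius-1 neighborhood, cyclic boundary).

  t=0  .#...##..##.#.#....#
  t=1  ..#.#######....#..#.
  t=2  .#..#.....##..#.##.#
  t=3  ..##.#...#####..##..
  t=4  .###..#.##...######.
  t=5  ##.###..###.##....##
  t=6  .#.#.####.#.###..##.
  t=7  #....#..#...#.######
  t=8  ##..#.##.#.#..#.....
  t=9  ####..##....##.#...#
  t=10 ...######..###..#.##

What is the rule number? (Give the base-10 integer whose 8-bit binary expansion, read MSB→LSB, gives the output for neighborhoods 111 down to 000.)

  ###|.  b7=0 t=1,i=5
  ##.|#  b6=1 t=0,i=6
  #.#|.  b5=0 t=0,i=0
  #..|#  b4=1 t=0,i=2
  .##|#  b3=1 t=0,i=5
  .#.|.  b2=0 t=0,i=1
  ..#|#  b1=1 t=0,i=4
  ...|.  b0=0 t=0,i=3
  bits 01011010 = 90

90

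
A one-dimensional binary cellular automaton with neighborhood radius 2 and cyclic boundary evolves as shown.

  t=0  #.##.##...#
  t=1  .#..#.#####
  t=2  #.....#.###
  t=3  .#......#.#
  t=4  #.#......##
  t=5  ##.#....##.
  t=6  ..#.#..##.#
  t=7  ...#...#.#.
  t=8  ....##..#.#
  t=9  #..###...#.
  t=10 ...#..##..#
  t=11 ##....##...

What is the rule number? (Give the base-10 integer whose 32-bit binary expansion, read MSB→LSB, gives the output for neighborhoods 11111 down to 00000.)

3986822600

  nb #####: next=#  (t=1,i=8, bit31=1)
  nb ####.: next=#  (t=1,i=9, bit30=1)
  nb ###.#: next=#  (t=1,i=10, bit29=1)
  nb ###..: next=.  (t=2,i=0, bit28=0)
  nb ##.##: next=#  (t=0,i=1, bit27=1)
  nb ##.#.: next=#  (t=1,i=0, bit26=1)
  nb ##..#: next=.  (t=8,i=6, bit25=0)
  nb ##...: next=#  (t=0,i=7, bit24=1)
  nb #.###: next=#  (t=1,i=6, bit23=1)
  nb #.##.: next=.  (t=0,i=2, bit22=0)
  nb #.#.#: next=#  (t=3,i=10, bit21=1)
  nb #.#..: next=.  (t=1,i=1, bit20=0)
  nb #..##: next=.  (t=6,i=6, bit19=0)
  nb #..#.: next=.  (t=1,i=3, bit18=0)
  nb #...#: next=#  (t=0,i=8, bit17=1)
  nb #....: next=.  (t=2,i=2, bit16=0)
  nb .####: next=.  (t=1,i=7, bit15=0)
  nb .###.: next=.  (t=4,i=10, bit14=0)
  nb .##.#: next=.  (t=0,i=0, bit13=0)
  nb .##..: next=#  (t=0,i=6, bit12=1)
  nb .#.##: next=.  (t=1,i=5, bit11=0)
  nb .#.#.: next=#  (t=3,i=0, bit10=1)
  nb .#..#: next=.  (t=1,i=2, bit9=0)
  nb .#...: next=#  (t=3,i=2, bit8=1)
  nb ..###: next=#  (t=4,i=9, bit7=1)
  nb ..##.: next=#  (t=0,i=10, bit6=1)
  nb ..#.#: next=.  (t=1,i=4, bit5=0)
  nb ..#..: next=.  (t=7,i=3, bit4=0)
  nb ...##: next=#  (t=0,i=9, bit3=1)
  nb ...#.: next=.  (t=2,i=5, bit2=0)
  nb ....#: next=.  (t=2,i=4, bit1=0)
  nb .....: next=.  (t=2,i=3, bit0=0)
  bits 11101101101000100001010111001000 = 3986822600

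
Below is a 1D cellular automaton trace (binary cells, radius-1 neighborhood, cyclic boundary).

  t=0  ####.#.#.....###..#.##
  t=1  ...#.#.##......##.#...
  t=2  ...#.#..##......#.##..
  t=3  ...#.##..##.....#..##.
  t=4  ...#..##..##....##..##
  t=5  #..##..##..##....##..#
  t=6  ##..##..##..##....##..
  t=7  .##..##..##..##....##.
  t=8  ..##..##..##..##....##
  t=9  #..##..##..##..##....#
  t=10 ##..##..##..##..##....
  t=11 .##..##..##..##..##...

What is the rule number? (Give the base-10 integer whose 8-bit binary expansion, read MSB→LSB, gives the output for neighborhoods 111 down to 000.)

84

  ###|.  b7=0 t=0,i=0
  ##.|#  b6=1 t=0,i=3
  #.#|.  b5=0 t=0,i=4
  #..|#  b4=1 t=0,i=8
  .##|.  b3=0 t=0,i=13
  .#.|#  b2=1 t=0,i=5
  ..#|.  b1=0 t=0,i=12
  ...|.  b0=0 t=0,i=9
  bits 01010100 = 84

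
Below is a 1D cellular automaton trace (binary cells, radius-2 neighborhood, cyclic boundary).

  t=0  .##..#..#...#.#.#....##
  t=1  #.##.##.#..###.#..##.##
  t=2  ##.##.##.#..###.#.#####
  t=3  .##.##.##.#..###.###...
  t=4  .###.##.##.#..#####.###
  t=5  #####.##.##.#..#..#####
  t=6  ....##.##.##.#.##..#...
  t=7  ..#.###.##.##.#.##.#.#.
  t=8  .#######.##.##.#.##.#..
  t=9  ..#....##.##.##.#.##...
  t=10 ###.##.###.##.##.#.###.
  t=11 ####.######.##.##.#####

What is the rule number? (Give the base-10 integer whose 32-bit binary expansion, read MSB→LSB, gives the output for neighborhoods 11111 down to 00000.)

797048438

  ##### -> .   bit 31 = 0  t=2,i=20
  ####. -> .   bit 30 = 0  t=2,i=0
  ###.# -> #   bit 29 = 1  t=1,i=0
  ###.. -> .   bit 28 = 0  t=3,i=19
  ##.## -> #   bit 27 = 1  t=0,i=0
  ##.#. -> #   bit 26 = 1  t=1,i=7
  ##..# -> #   bit 25 = 1  t=0,i=3
  ##... -> #   bit 24 = 1  t=3,i=20
  #.### -> #   bit 23 = 1  t=1,i=21
  #.##. -> .   bit 22 = 0  t=0,i=1
  #.#.# -> .   bit 21 = 0  t=0,i=14
  #.#.. -> .   bit 20 = 0  t=0,i=16
  #..## -> .   bit 19 = 0  t=1,i=10
  #..#. -> .   bit 18 = 0  t=0,i=4
  #...# -> .   bit 17 = 0  t=0,i=10
  #.... -> #   bit 16 = 1  t=0,i=18
  .#### -> #   bit 15 = 1  t=2,i=19
  .###. -> #   bit 14 = 1  t=1,i=12
  .##.# -> #   bit 13 = 1  t=0,i=22
  .##.. -> #   bit 12 = 1  t=0,i=2
  .#.## -> #   bit 11 = 1  t=2,i=17
  .#.#. -> #   bit 10 = 1  t=0,i=13
  .#..# -> #   bit 9 = 1  t=0,i=6
  .#... -> .   bit 8 = 0  t=0,i=9
  ..### -> .   bit 7 = 0  t=1,i=11
  ..##. -> #   bit 6 = 1  t=0,i=21
  ..#.# -> #   bit 5 = 1  t=0,i=12
  ..#.. -> #   bit 4 = 1  t=0,i=5
  ...## -> .   bit 3 = 0  t=0,i=20
  ...#. -> #   bit 2 = 1  t=0,i=11
  ....# -> #   bit 1 = 1  t=0,i=19
  ..... -> .   bit 0 = 0  t=6,i=0
  bits 00101111100000011111111001110110 = 797048438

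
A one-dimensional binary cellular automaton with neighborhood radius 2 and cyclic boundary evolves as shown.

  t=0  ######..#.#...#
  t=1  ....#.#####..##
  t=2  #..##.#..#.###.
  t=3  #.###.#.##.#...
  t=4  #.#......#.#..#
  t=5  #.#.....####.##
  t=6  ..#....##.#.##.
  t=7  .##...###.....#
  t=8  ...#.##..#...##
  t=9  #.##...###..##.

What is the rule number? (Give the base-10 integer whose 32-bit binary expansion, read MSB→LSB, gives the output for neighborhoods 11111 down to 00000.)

1268524284

  #####|.  b31=0 t=0,i=1
  ####.|#  b30=1 t=0,i=4
  ###.#|.  b29=0 t=2,i=13
  ###..|.  b28=0 t=0,i=5
  ##.##|#  b27=1 t=5,i=12
  ##.#.|.  b26=0 t=2,i=5
  ##..#|#  b25=1 t=0,i=6
  ##...|#  b24=1 t=1,i=0
  #.###|#  b23=1 t=1,i=6
  #.##.|.  b22=0 t=3,i=8
  #.#.#|.  b21=0 t=3,i=6
  #.#..|#  b20=1 t=0,i=10
  #..##|#  b19=1 t=1,i=12
  #..#.|#  b18=1 t=0,i=7
  #...#|.  b17=0 t=0,i=12
  #....|.  b16=0 t=1,i=1
  .####|.  b15=0 t=0,i=0
  .###.|.  b14=0 t=2,i=12
  .##.#|#  b13=1 t=2,i=4
  .##..|.  b12=0 t=1,i=14
  .#.##|.  b11=0 t=1,i=5
  .#.#.|#  b10=1 t=0,i=9
  .#..#|.  b9=0 t=2,i=1
  .#...|.  b8=0 t=0,i=11
  ..###|#  b7=1 t=0,i=14
  ..##.|#  b6=1 t=1,i=13
  ..#.#|#  b5=1 t=0,i=8
  ..#..|#  b4=1 t=6,i=2
  ...##|#  b3=1 t=0,i=13
  ...#.|#  b2=1 t=1,i=3
  ....#|.  b1=0 t=1,i=2
  .....|.  b0=0 t=4,i=5
  bits 01001011100111000010010011111100 = 1268524284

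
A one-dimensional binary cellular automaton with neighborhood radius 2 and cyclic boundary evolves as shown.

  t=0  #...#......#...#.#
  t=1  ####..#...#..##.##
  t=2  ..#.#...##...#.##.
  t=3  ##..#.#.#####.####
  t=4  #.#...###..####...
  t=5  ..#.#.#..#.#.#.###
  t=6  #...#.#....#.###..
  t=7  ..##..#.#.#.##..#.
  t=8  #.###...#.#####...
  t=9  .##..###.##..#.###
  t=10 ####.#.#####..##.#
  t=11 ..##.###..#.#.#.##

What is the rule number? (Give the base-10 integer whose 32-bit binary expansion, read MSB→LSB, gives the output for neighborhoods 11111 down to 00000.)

  ##### -> .   bit 31 = 0  t=1,i=0
  ####. -> #   bit 30 = 1  t=1,i=2
  ###.# -> #   bit 29 = 1  t=3,i=12
  ###.. -> .   bit 28 = 0  t=1,i=3
  ##.## -> #   bit 27 = 1  t=1,i=15
  ##.#. -> .   bit 26 = 0  t=10,i=4
  ##..# -> #   bit 25 = 1  t=1,i=4
  ##... -> #   bit 24 = 1  t=0,i=1
  #.### -> #   bit 23 = 1  t=1,i=16
  #.##. -> #   bit 22 = 1  t=0,i=17
  #.#.# -> #   bit 21 = 1  t=3,i=6
  #.#.. -> #   bit 20 = 1  t=2,i=4
  #..## -> .   bit 19 = 0  t=1,i=12
  #..#. -> .   bit 18 = 0  t=1,i=5
  #...# -> #   bit 17 = 1  t=0,i=2
  #.... -> #   bit 16 = 1  t=0,i=6
  .#### -> .   bit 15 = 0  t=1,i=17
  .###. -> .   bit 14 = 0  t=4,i=7
  .##.# -> .   bit 13 = 0  t=1,i=14
  .##.. -> #   bit 12 = 1  t=0,i=0
  .#.## -> #   bit 11 = 1  t=0,i=16
  .#.#. -> .   bit 10 = 0  t=2,i=3
  .#..# -> .   bit 9 = 0  t=1,i=11
  .#... -> .   bit 8 = 0  t=0,i=5
  ..### -> #   bit 7 = 1  t=4,i=6
  ..##. -> #   bit 6 = 1  t=1,i=13
  ..#.# -> .   bit 5 = 0  t=0,i=15
  ..#.. -> .   bit 4 = 0  t=0,i=4
  ...## -> .   bit 3 = 0  t=2,i=7
  ...#. -> #   bit 2 = 1  t=0,i=3
  ....# -> .   bit 1 = 0  t=0,i=9
  ..... -> .   bit 0 = 0  t=0,i=7
  bits 01101011111100110001100011000100 = 1811093700

1811093700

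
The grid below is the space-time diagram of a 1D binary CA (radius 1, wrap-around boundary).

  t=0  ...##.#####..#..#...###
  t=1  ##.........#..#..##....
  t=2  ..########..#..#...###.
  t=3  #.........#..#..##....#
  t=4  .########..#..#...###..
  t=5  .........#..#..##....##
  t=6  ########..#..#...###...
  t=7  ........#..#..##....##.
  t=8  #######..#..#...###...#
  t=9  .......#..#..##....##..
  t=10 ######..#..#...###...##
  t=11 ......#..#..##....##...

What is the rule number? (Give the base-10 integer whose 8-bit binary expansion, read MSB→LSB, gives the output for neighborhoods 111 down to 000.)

  ###|.  b7=0 t=0,i=7
  ##.|.  b6=0 t=0,i=4
  #.#|.  b5=0 t=0,i=5
  #..|#  b4=1 t=0,i=0
  .##|.  b3=0 t=0,i=3
  .#.|.  b2=0 t=0,i=13
  ..#|.  b1=0 t=0,i=2
  ...|#  b0=1 t=0,i=1
  bits 00010001 = 17

17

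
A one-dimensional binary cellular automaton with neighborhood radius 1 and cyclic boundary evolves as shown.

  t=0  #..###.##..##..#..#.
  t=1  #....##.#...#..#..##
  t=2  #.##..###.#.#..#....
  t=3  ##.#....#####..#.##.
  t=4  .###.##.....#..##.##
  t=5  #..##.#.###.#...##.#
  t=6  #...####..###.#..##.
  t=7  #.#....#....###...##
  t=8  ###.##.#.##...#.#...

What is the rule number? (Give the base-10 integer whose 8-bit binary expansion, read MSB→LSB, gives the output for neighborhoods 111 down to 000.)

  ###|.  b7=0 t=0,i=4
  ##.|#  b6=1 t=0,i=5
  #.#|#  b5=1 t=0,i=6
  #..|.  b4=0 t=0,i=1
  .##|.  b3=0 t=0,i=3
  .#.|#  b2=1 t=0,i=0
  ..#|.  b1=0 t=0,i=2
  ...|#  b0=1 t=1,i=2
  bits 01100101 = 101

101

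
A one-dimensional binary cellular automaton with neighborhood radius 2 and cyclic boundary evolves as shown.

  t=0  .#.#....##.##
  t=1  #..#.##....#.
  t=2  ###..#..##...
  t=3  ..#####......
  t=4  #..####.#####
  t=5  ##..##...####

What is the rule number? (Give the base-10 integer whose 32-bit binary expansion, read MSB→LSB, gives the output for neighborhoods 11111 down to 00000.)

3595928083

  [31] ##### => #  t=3,i=4
  [30] ####. => #  t=3,i=5
  [29] ###.# => .  t=4,i=6
  [28] ###.. => #  t=2,i=2
  [27] ##.## => .  t=0,i=10
  [26] ##.#. => #  t=0,i=0
  [25] ##..# => #  t=2,i=3
  [24] ##... => .  t=1,i=7
  [23] #.### => .  t=4,i=8
  [22] #.##. => #  t=0,i=11
  [21] #.#.# => .  t=0,i=1
  [20] #.#.. => #  t=0,i=3
  [19] #..## => .  t=2,i=7
  [18] #..#. => #  t=1,i=2
  [17] #...# => .  t=2,i=11
  [16] #.... => #  t=0,i=5
  [15] .#### => #  t=3,i=3
  [14] .###. => .  t=2,i=1
  [13] .##.# => .  t=0,i=9
  [12] .##.. => .  t=1,i=6
  [11] .#.## => .  t=1,i=4
  [10] .#.#. => .  t=0,i=2
  [9] .#..# => #  t=1,i=1
  [8] .#... => .  t=0,i=4
  [7] ..### => .  t=2,i=0
  [6] ..##. => .  t=0,i=8
  [5] ..#.# => .  t=1,i=3
  [4] ..#.. => #  t=2,i=5
  [3] ...## => .  t=0,i=7
  [2] ...#. => .  t=1,i=10
  [1] ....# => #  t=0,i=6
  [0] ..... => #  t=3,i=9
  bits 11010110010101011000001000010011 = 3595928083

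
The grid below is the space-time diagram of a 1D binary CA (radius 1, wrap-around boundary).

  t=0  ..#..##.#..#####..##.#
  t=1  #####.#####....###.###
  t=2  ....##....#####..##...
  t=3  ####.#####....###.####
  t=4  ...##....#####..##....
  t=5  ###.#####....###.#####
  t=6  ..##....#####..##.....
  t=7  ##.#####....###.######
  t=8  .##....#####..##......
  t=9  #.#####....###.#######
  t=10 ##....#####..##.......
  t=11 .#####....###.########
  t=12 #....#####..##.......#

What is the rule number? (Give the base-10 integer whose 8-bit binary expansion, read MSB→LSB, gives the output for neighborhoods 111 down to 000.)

119

  nb ###: next=.  (t=0,i=12, bit7=0)
  nb ##.: next=#  (t=0,i=6, bit6=1)
  nb #.#: next=#  (t=0,i=7, bit5=1)
  nb #..: next=#  (t=0,i=0, bit4=1)
  nb .##: next=.  (t=0,i=5, bit3=0)
  nb .#.: next=#  (t=0,i=2, bit2=1)
  nb ..#: next=#  (t=0,i=1, bit1=1)
  nb ...: next=#  (t=1,i=12, bit0=1)
  bits 01110111 = 119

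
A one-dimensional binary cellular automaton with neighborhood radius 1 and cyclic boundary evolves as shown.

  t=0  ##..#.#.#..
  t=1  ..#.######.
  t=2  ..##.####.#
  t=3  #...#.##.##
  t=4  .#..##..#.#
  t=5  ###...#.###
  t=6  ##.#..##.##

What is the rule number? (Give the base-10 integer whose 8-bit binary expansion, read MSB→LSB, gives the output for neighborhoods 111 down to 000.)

180

  [7] ### => #  t=1,i=5
  [6] ##. => .  t=0,i=1
  [5] #.# => #  t=0,i=5
  [4] #.. => #  t=0,i=2
  [3] .## => .  t=0,i=0
  [2] .#. => #  t=0,i=4
  [1] ..# => .  t=0,i=3
  [0] ... => .  t=1,i=0
  bits 10110100 = 180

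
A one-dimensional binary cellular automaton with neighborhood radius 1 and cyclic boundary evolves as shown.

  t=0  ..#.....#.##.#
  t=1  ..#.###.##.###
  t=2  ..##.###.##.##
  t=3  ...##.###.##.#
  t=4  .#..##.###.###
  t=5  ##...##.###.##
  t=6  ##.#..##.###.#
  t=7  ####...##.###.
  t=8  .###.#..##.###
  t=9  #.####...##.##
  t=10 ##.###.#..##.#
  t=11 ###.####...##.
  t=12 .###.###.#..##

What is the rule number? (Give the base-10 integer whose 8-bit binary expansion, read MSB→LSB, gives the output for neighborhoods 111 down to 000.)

229

  ### -> #   bit 7 = 1  t=1,i=5
  ##. -> #   bit 6 = 1  t=0,i=11
  #.# -> #   bit 5 = 1  t=0,i=9
  #.. -> .   bit 4 = 0  t=0,i=0
  .## -> .   bit 3 = 0  t=0,i=10
  .#. -> #   bit 2 = 1  t=0,i=2
  ..# -> .   bit 1 = 0  t=0,i=1
  ... -> #   bit 0 = 1  t=0,i=4
  bits 11100101 = 229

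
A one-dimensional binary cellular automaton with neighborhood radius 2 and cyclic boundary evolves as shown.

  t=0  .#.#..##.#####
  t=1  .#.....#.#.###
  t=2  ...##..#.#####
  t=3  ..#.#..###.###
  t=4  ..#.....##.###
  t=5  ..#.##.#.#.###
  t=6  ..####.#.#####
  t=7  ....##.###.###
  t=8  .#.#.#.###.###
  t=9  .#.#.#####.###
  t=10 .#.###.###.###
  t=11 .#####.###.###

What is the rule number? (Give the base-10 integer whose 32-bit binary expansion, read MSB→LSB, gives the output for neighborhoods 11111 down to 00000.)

  nb #####: next=#  (t=0,i=11, bit31=1)
  nb ####.: next=#  (t=0,i=12, bit30=1)
  nb ###.#: next=#  (t=0,i=13, bit29=1)
  nb ###..: next=#  (t=2,i=13, bit28=1)
  nb ##.##: next=.  (t=0,i=8, bit27=0)
  nb ##.#.: next=.  (t=0,i=0, bit26=0)
  nb ##..#: next=.  (t=2,i=5, bit25=0)
  nb ##...: next=.  (t=2,i=0, bit24=0)
  nb #.###: next=#  (t=0,i=9, bit23=1)
  nb #.##.: next=#  (t=5,i=4, bit22=1)
  nb #.#.#: next=#  (t=0,i=1, bit21=1)
  nb #.#..: next=.  (t=0,i=3, bit20=0)
  nb #..##: next=.  (t=0,i=5, bit19=0)
  nb #..#.: next=.  (t=2,i=6, bit18=0)
  nb #...#: next=.  (t=2,i=1, bit17=0)
  nb #....: next=#  (t=1,i=3, bit16=1)
  nb .####: next=.  (t=0,i=10, bit15=0)
  nb .###.: next=#  (t=1,i=12, bit14=1)
  nb .##.#: next=#  (t=0,i=7, bit13=1)
  nb .##..: next=#  (t=2,i=4, bit12=1)
  nb .#.##: next=#  (t=1,i=10, bit11=1)
  nb .#.#.: next=.  (t=0,i=2, bit10=0)
  nb .#..#: next=.  (t=0,i=4, bit9=0)
  nb .#...: next=.  (t=1,i=2, bit8=0)
  nb ..###: next=.  (t=3,i=7, bit7=0)
  nb ..##.: next=.  (t=0,i=6, bit6=0)
  nb ..#.#: next=#  (t=1,i=7, bit5=1)
  nb ..#..: next=#  (t=4,i=2, bit4=1)
  nb ...##: next=#  (t=2,i=2, bit3=1)
  nb ...#.: next=.  (t=1,i=6, bit2=0)
  nb ....#: next=.  (t=1,i=5, bit1=0)
  nb .....: next=#  (t=1,i=4, bit0=1)
  bits 11110000111000010111100000111001 = 4041308217

4041308217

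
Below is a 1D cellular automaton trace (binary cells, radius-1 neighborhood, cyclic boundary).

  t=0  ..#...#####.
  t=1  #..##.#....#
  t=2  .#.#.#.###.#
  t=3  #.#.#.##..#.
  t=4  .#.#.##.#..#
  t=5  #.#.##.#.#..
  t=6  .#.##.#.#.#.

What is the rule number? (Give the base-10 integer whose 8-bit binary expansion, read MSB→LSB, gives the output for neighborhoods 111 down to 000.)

57

  ### -> .   bit 7 = 0  t=0,i=7
  ##. -> .   bit 6 = 0  t=0,i=10
  #.# -> #   bit 5 = 1  t=1,i=5
  #.. -> #   bit 4 = 1  t=0,i=3
  .## -> #   bit 3 = 1  t=0,i=6
  .#. -> .   bit 2 = 0  t=0,i=2
  ..# -> .   bit 1 = 0  t=0,i=1
  ... -> #   bit 0 = 1  t=0,i=0
  bits 00111001 = 57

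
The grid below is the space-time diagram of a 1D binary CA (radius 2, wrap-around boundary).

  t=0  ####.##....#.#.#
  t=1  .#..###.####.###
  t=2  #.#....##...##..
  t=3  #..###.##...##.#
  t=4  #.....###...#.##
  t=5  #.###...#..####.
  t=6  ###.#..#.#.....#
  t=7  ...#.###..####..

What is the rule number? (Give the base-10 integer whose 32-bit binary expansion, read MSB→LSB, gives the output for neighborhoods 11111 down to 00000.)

  nb #####: next=#  (t=0,i=1, bit31=1)
  nb ####.: next=.  (t=0,i=2, bit30=0)
  nb ###.#: next=.  (t=0,i=3, bit29=0)
  nb ###..: next=#  (t=4,i=0, bit28=1)
  nb ##.##: next=#  (t=0,i=4, bit27=1)
  nb ##.#.: next=#  (t=1,i=0, bit26=1)
  nb ##..#: next=.  (t=2,i=14, bit25=0)
  nb ##...: next=.  (t=0,i=7, bit24=0)
  nb #.###: next=#  (t=0,i=15, bit23=1)
  nb #.##.: next=#  (t=0,i=5, bit22=1)
  nb #.#.#: next=#  (t=0,i=13, bit21=1)
  nb #.#..: next=.  (t=1,i=1, bit20=0)
  nb #..##: next=.  (t=1,i=3, bit19=0)
  nb #..#.: next=#  (t=2,i=15, bit18=1)
  nb #...#: next=.  (t=2,i=10, bit17=0)
  nb #....: next=#  (t=0,i=8, bit16=1)
  nb .####: next=.  (t=0,i=0, bit15=0)
  nb .###.: next=.  (t=1,i=5, bit14=0)
  nb .##.#: next=.  (t=3,i=13, bit13=0)
  nb .##..: next=#  (t=0,i=6, bit12=1)
  nb .#.##: next=#  (t=0,i=14, bit11=1)
  nb .#.#.: next=.  (t=0,i=12, bit10=0)
  nb .#..#: next=#  (t=1,i=2, bit9=1)
  nb .#...: next=#  (t=2,i=3, bit8=1)
  nb ..###: next=.  (t=1,i=4, bit7=0)
  nb ..##.: next=#  (t=2,i=7, bit6=1)
  nb ..#.#: next=#  (t=0,i=11, bit5=1)
  nb ..#..: next=.  (t=5,i=8, bit4=0)
  nb ...##: next=.  (t=2,i=6, bit3=0)
  nb ...#.: next=#  (t=0,i=10, bit2=1)
  nb ....#: next=#  (t=0,i=9, bit1=1)
  nb .....: next=#  (t=4,i=3, bit0=1)
  bits 10011100111001010001101101100111 = 2632260455

2632260455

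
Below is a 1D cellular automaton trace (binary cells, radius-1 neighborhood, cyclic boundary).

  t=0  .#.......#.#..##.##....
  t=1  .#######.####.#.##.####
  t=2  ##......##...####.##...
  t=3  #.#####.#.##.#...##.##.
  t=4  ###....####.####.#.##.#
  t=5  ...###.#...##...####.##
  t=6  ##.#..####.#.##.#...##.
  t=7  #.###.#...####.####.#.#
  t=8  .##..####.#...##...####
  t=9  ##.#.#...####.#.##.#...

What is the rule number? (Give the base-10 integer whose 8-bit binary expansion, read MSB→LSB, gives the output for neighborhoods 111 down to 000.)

  [7] ### => .  t=1,i=2
  [6] ##. => .  t=0,i=15
  [5] #.# => #  t=0,i=10
  [4] #.. => #  t=0,i=2
  [3] .## => #  t=0,i=14
  [2] .#. => #  t=0,i=1
  [1] ..# => .  t=0,i=0
  [0] ... => #  t=0,i=3
  bits 00111101 = 61

61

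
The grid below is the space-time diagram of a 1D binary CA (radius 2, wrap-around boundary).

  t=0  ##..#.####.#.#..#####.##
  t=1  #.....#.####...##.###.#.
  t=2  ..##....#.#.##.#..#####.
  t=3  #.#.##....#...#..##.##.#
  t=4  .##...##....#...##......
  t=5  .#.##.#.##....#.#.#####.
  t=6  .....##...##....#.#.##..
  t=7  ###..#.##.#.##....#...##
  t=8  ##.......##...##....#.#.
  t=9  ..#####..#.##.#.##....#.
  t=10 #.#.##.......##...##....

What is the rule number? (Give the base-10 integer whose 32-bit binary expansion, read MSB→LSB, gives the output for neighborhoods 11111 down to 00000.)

3853205697

  ##### -> #   bit 31 = 1  t=0,i=18
  ####. -> #   bit 30 = 1  t=0,i=0
  ###.# -> #   bit 29 = 1  t=0,i=9
  ###.. -> .   bit 28 = 0  t=0,i=1
  ##.## -> .   bit 27 = 0  t=0,i=21
  ##.#. -> #   bit 26 = 1  t=0,i=10
  ##..# -> .   bit 25 = 0  t=0,i=2
  ##... -> #   bit 24 = 1  t=1,i=12
  #.### -> #   bit 23 = 1  t=0,i=6
  #.##. -> .   bit 22 = 0  t=2,i=12
  #.#.# -> #   bit 21 = 1  t=0,i=11
  #.#.. -> .   bit 20 = 0  t=0,i=13
  #..## -> #   bit 19 = 1  t=0,i=15
  #..#. -> .   bit 18 = 0  t=0,i=3
  #...# -> #   bit 17 = 1  t=1,i=13
  #.... -> #   bit 16 = 1  t=1,i=2
  .#### -> .   bit 15 = 0  t=0,i=7
  .###. -> #   bit 14 = 1  t=1,i=19
  .##.# -> .   bit 13 = 0  t=1,i=16
  .##.. -> .   bit 12 = 0  t=2,i=3
  .#.## -> .   bit 11 = 0  t=0,i=5
  .#.#. -> .   bit 10 = 0  t=0,i=12
  .#..# -> .   bit 9 = 0  t=0,i=14
  .#... -> .   bit 8 = 0  t=1,i=1
  ..### -> #   bit 7 = 1  t=0,i=16
  ..##. -> #   bit 6 = 1  t=1,i=15
  ..#.# -> .   bit 5 = 0  t=0,i=4
  ..#.. -> .   bit 4 = 0  t=3,i=10
  ...## -> .   bit 3 = 0  t=1,i=14
  ...#. -> .   bit 2 = 0  t=1,i=5
  ....# -> .   bit 1 = 0  t=1,i=4
  ..... -> #   bit 0 = 1  t=1,i=3
  bits 11100101101010110100000011000001 = 3853205697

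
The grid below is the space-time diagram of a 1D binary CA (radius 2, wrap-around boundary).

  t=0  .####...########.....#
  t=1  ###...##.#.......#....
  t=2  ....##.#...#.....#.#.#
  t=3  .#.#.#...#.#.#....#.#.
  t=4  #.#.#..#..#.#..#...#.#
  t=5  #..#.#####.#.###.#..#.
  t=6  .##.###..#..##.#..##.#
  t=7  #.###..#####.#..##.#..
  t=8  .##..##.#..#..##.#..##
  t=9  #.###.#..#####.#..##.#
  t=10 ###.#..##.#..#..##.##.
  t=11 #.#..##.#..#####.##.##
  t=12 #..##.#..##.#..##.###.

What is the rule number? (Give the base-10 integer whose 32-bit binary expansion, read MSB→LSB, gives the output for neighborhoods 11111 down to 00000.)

714063384

  [31] ##### => .  t=0,i=10
  [30] ####. => .  t=0,i=3
  [29] ###.# => #  t=5,i=9
  [28] ###.. => .  t=0,i=4
  [27] ##.## => #  t=6,i=3
  [26] ##.#. => .  t=1,i=8
  [25] ##..# => #  t=6,i=7
  [24] ##... => .  t=0,i=5
  [23] #.### => #  t=0,i=1
  [22] #.##. => .  t=4,i=21
  [21] #.#.# => .  t=2,i=19
  [20] #.#.. => .  t=1,i=9
  [19] #..## => #  t=6,i=11
  [18] #..#. => #  t=3,i=0
  [17] #...# => #  t=0,i=6
  [16] #.... => #  t=0,i=17
  [15] .#### => #  t=0,i=2
  [14] .###. => .  t=1,i=1
  [13] .##.# => #  t=1,i=7
  [12] .##.. => #  t=8,i=2
  [11] .#.## => #  t=0,i=0
  [10] .#.#. => #  t=2,i=18
  [9] .#..# => #  t=3,i=21
  [8] .#... => .  t=1,i=10
  [7] ..### => .  t=0,i=8
  [6] ..##. => .  t=1,i=6
  [5] ..#.# => .  t=0,i=21
  [4] ..#.. => #  t=1,i=17
  [3] ...## => #  t=0,i=7
  [2] ...#. => .  t=0,i=20
  [1] ....# => .  t=0,i=19
  [0] ..... => .  t=0,i=18
  bits 00101010100011111011111000011000 = 714063384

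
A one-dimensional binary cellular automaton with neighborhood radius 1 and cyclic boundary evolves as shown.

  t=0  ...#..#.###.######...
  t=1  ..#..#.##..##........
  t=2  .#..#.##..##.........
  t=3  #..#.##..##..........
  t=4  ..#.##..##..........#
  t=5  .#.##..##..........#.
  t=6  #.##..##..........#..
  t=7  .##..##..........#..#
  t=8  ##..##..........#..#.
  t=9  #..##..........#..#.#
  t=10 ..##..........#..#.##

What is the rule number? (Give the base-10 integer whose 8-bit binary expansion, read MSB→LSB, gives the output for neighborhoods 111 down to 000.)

  nb ###: next=.  (t=0,i=9, bit7=0)
  nb ##.: next=.  (t=0,i=10, bit6=0)
  nb #.#: next=#  (t=0,i=7, bit5=1)
  nb #..: next=.  (t=0,i=4, bit4=0)
  nb .##: next=#  (t=0,i=8, bit3=1)
  nb .#.: next=.  (t=0,i=3, bit2=0)
  nb ..#: next=#  (t=0,i=2, bit1=1)
  nb ...: next=.  (t=0,i=0, bit0=0)
  bits 00101010 = 42

42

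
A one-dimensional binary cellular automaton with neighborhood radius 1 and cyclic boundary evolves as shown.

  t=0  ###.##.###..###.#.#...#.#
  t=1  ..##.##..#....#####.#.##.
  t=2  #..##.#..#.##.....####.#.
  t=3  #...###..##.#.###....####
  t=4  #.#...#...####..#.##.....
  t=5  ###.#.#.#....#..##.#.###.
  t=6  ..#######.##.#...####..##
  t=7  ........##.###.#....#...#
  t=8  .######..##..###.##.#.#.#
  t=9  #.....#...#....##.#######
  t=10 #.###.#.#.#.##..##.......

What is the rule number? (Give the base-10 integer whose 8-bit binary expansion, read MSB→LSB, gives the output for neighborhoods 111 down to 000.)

  nb ###: next=.  (t=0,i=0, bit7=0)
  nb ##.: next=#  (t=0,i=2, bit6=1)
  nb #.#: next=#  (t=0,i=3, bit5=1)
  nb #..: next=.  (t=0,i=10, bit4=0)
  nb .##: next=.  (t=0,i=4, bit3=0)
  nb .#.: next=#  (t=0,i=16, bit2=1)
  nb ..#: next=.  (t=0,i=11, bit1=0)
  nb ...: next=#  (t=0,i=20, bit0=1)
  bits 01100101 = 101

101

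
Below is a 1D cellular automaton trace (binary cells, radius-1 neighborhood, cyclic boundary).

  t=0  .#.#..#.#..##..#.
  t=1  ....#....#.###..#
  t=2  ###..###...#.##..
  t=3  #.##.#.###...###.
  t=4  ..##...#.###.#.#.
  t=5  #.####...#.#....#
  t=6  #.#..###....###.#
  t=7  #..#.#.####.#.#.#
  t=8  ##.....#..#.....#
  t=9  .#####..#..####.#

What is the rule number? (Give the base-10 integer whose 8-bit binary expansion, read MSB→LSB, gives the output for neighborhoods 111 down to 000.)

  nb ###: next=.  (t=1,i=12, bit7=0)
  nb ##.: next=#  (t=0,i=12, bit6=1)
  nb #.#: next=.  (t=0,i=2, bit5=0)
  nb #..: next=#  (t=0,i=4, bit4=1)
  nb .##: next=#  (t=0,i=11, bit3=1)
  nb .#.: next=.  (t=0,i=1, bit2=0)
  nb ..#: next=.  (t=0,i=0, bit1=0)
  nb ...: next=#  (t=1,i=1, bit0=1)
  bits 01011001 = 89

89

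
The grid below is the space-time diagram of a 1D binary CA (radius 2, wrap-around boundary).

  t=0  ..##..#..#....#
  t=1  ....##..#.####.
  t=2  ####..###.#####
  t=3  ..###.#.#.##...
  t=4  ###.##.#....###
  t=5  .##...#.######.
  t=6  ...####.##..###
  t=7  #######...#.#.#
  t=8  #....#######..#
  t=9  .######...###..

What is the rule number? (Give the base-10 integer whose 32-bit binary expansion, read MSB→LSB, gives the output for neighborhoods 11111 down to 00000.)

  nb #####: next=.  (t=2,i=0, bit31=0)
  nb ####.: next=#  (t=1,i=12, bit30=1)
  nb ###.#: next=#  (t=2,i=8, bit29=1)
  nb ###..: next=#  (t=1,i=13, bit28=1)
  nb ##.##: next=.  (t=2,i=9, bit27=0)
  nb ##.#.: next=#  (t=3,i=5, bit26=1)
  nb ##..#: next=#  (t=0,i=4, bit25=1)
  nb ##...: next=#  (t=1,i=14, bit24=1)
  nb #.###: next=#  (t=1,i=10, bit23=1)
  nb #.##.: next=.  (t=3,i=10, bit22=0)
  nb #.#.#: next=.  (t=3,i=6, bit21=0)
  nb #.#..: next=.  (t=4,i=7, bit20=0)
  nb #..##: next=.  (t=0,i=1, bit19=0)
  nb #..#.: next=#  (t=0,i=5, bit18=1)
  nb #...#: next=#  (t=5,i=4, bit17=1)
  nb #....: next=#  (t=0,i=11, bit16=1)
  nb .####: next=#  (t=1,i=11, bit15=1)
  nb .###.: next=.  (t=2,i=7, bit14=0)
  nb .##.#: next=.  (t=4,i=5, bit13=0)
  nb .##..: next=.  (t=0,i=3, bit12=0)
  nb .#.##: next=.  (t=1,i=9, bit11=0)
  nb .#.#.: next=#  (t=3,i=7, bit10=1)
  nb .#..#: next=.  (t=0,i=0, bit9=0)
  nb .#...: next=#  (t=0,i=10, bit8=1)
  nb ..###: next=#  (t=2,i=6, bit7=1)
  nb ..##.: next=.  (t=0,i=2, bit6=0)
  nb ..#.#: next=#  (t=1,i=8, bit5=1)
  nb ..#..: next=.  (t=0,i=6, bit4=0)
  nb ...##: next=#  (t=1,i=3, bit3=1)
  nb ...#.: next=#  (t=0,i=13, bit2=1)
  nb ....#: next=#  (t=0,i=12, bit1=1)
  nb .....: next=#  (t=1,i=1, bit0=1)
  bits 01110111100001111000010110101111 = 2005370287

2005370287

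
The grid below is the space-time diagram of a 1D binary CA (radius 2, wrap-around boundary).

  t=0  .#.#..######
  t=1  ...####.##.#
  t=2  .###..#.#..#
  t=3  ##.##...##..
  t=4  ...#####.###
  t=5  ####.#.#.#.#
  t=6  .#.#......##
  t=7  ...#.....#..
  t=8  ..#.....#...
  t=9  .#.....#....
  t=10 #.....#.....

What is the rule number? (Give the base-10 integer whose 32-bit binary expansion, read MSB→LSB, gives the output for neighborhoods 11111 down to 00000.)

  ##### -> #   bit 31 = 1  t=0,i=8
  ####. -> .   bit 30 = 0  t=0,i=10
  ###.# -> #   bit 29 = 1  t=0,i=11
  ###.. -> #   bit 28 = 1  t=2,i=3
  ##.## -> .   bit 27 = 0  t=1,i=7
  ##.#. -> .   bit 26 = 0  t=0,i=0
  ##..# -> #   bit 25 = 1  t=2,i=4
  ##... -> #   bit 24 = 1  t=3,i=5
  #.### -> #   bit 23 = 1  t=2,i=1
  #.##. -> #   bit 22 = 1  t=1,i=8
  #.#.# -> .   bit 21 = 0  t=0,i=1
  #.#.. -> #   bit 20 = 1  t=0,i=3
  #..## -> #   bit 19 = 1  t=0,i=5
  #..#. -> .   bit 18 = 0  t=2,i=5
  #...# -> #   bit 17 = 1  t=1,i=1
  #.... -> .   bit 16 = 0  t=6,i=5
  .#### -> .   bit 15 = 0  t=0,i=7
  .###. -> .   bit 14 = 0  t=2,i=2
  .##.# -> .   bit 13 = 0  t=1,i=9
  .##.. -> #   bit 12 = 1  t=3,i=4
  .#.## -> #   bit 11 = 1  t=2,i=0
  .#.#. -> .   bit 10 = 0  t=0,i=2
  .#..# -> #   bit 9 = 1  t=0,i=4
  .#... -> .   bit 8 = 0  t=1,i=0
  ..### -> #   bit 7 = 1  t=0,i=6
  ..##. -> .   bit 6 = 0  t=3,i=0
  ..#.# -> .   bit 5 = 0  t=2,i=6
  ..#.. -> .   bit 4 = 0  t=7,i=3
  ...## -> #   bit 3 = 1  t=1,i=2
  ...#. -> #   bit 2 = 1  t=7,i=2
  ....# -> .   bit 1 = 0  t=6,i=8
  ..... -> .   bit 0 = 0  t=6,i=6
  bits 10110011110110100001101010001100 = 3017415308

3017415308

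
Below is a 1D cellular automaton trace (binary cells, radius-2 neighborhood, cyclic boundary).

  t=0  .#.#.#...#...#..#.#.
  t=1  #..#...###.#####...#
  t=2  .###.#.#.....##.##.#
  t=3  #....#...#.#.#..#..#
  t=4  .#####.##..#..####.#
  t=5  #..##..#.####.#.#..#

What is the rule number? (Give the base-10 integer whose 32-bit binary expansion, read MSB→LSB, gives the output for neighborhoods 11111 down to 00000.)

3278310102

  ##### -> #   bit 31 = 1  t=1,i=13
  ####. -> #   bit 30 = 1  t=1,i=14
  ###.# -> .   bit 29 = 0  t=1,i=9
  ###.. -> .   bit 28 = 0  t=1,i=15
  ##.## -> .   bit 27 = 0  t=1,i=10
  ##.#. -> .   bit 26 = 0  t=2,i=4
  ##..# -> #   bit 25 = 1  t=1,i=1
  ##... -> #   bit 24 = 1  t=1,i=16
  #.### -> .   bit 23 = 0  t=1,i=11
  #.##. -> #   bit 22 = 1  t=2,i=16
  #.#.# -> #   bit 21 = 1  t=0,i=3
  #.#.. -> .   bit 20 = 0  t=0,i=5
  #..## -> .   bit 19 = 0  t=3,i=18
  #..#. -> #   bit 18 = 1  t=0,i=0
  #...# -> #   bit 17 = 1  t=0,i=7
  #.... -> #   bit 16 = 1  t=2,i=9
  .#### -> .   bit 15 = 0  t=1,i=12
  .###. -> .   bit 14 = 0  t=1,i=8
  .##.# -> .   bit 13 = 0  t=2,i=14
  .##.. -> .   bit 12 = 0  t=1,i=0
  .#.## -> #   bit 11 = 1  t=2,i=0
  .#.#. -> .   bit 10 = 0  t=0,i=2
  .#..# -> #   bit 9 = 1  t=0,i=14
  .#... -> .   bit 8 = 0  t=0,i=6
  ..### -> #   bit 7 = 1  t=1,i=7
  ..##. -> #   bit 6 = 1  t=1,i=19
  ..#.# -> .   bit 5 = 0  t=0,i=1
  ..#.. -> #   bit 4 = 1  t=0,i=9
  ...## -> .   bit 3 = 0  t=1,i=6
  ...#. -> #   bit 2 = 1  t=0,i=8
  ....# -> #   bit 1 = 1  t=2,i=11
  ..... -> .   bit 0 = 0  t=2,i=10
  bits 11000011011001110000101011010110 = 3278310102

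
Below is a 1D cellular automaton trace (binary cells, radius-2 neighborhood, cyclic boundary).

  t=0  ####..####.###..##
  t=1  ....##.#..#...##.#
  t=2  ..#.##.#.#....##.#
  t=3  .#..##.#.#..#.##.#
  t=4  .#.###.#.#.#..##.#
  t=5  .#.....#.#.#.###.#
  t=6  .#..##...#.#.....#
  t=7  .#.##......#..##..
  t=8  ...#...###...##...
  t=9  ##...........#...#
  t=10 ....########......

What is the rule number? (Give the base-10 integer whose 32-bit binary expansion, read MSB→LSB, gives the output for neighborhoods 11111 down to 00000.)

  ##### -> .   bit 31 = 0  t=0,i=0
  ####. -> .   bit 30 = 0  t=0,i=2
  ###.# -> .   bit 29 = 0  t=0,i=9
  ###.. -> .   bit 28 = 0  t=0,i=3
  ##.## -> #   bit 27 = 1  t=0,i=10
  ##.#. -> .   bit 26 = 0  t=1,i=6
  ##..# -> #   bit 25 = 1  t=0,i=4
  ##... -> .   bit 24 = 0  t=6,i=6
  #.### -> .   bit 23 = 0  t=0,i=11
  #.##. -> #   bit 22 = 1  t=2,i=4
  #.#.# -> #   bit 21 = 1  t=2,i=7
  #.#.. -> #   bit 20 = 1  t=1,i=7
  #..## -> #   bit 19 = 1  t=0,i=5
  #..#. -> #   bit 18 = 1  t=1,i=9
  #...# -> .   bit 17 = 0  t=1,i=12
  #.... -> .   bit 16 = 0  t=1,i=1
  .#### -> #   bit 15 = 1  t=0,i=7
  .###. -> .   bit 14 = 0  t=0,i=12
  .##.# -> #   bit 13 = 1  t=1,i=5
  .##.. -> .   bit 12 = 0  t=6,i=5
  .#.## -> .   bit 11 = 0  t=2,i=3
  .#.#. -> .   bit 10 = 0  t=2,i=8
  .#..# -> .   bit 9 = 0  t=1,i=8
  .#... -> .   bit 8 = 0  t=1,i=0
  ..### -> .   bit 7 = 0  t=0,i=6
  ..##. -> #   bit 6 = 1  t=1,i=4
  ..#.# -> .   bit 5 = 0  t=2,i=2
  ..#.. -> .   bit 4 = 0  t=1,i=10
  ...## -> .   bit 3 = 0  t=1,i=3
  ...#. -> .   bit 2 = 0  t=5,i=6
  ....# -> #   bit 1 = 1  t=1,i=2
  ..... -> #   bit 0 = 1  t=5,i=4
  bits 00001010011111001010000001000011 = 175939651

175939651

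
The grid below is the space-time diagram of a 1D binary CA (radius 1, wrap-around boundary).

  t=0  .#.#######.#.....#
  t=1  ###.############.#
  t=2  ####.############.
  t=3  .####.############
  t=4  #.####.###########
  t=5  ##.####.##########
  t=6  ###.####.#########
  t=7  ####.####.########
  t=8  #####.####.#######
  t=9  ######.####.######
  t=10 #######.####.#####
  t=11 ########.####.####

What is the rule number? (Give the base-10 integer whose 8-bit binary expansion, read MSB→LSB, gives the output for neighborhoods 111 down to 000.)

  ###|#  b7=1 t=0,i=4
  ##.|#  b6=1 t=0,i=9
  #.#|#  b5=1 t=0,i=0
  #..|#  b4=1 t=0,i=12
  .##|.  b3=0 t=0,i=3
  .#.|#  b2=1 t=0,i=1
  ..#|.  b1=0 t=0,i=16
  ...|#  b0=1 t=0,i=13
  bits 11110101 = 245

245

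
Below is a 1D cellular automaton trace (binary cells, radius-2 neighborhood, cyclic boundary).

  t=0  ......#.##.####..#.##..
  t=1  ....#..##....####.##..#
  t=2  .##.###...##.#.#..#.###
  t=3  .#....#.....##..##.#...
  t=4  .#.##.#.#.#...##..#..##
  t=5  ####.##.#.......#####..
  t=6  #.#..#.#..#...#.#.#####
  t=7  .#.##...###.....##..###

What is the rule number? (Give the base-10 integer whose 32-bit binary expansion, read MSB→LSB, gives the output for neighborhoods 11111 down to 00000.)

  #####|#  b31=1 t=5,i=18
  ####.|#  b30=1 t=0,i=13
  ###.#|.  b29=0 t=1,i=16
  ###..|#  b28=1 t=0,i=14
  ##.##|.  b27=0 t=0,i=10
  ##.#.|#  b26=1 t=2,i=12
  ##..#|#  b25=1 t=0,i=15
  ##...|.  b24=0 t=0,i=21
  #.###|.  b23=0 t=0,i=11
  #.##.|#  b22=1 t=0,i=8
  #.#.#|#  b21=1 t=2,i=13
  #.#..|.  b20=0 t=2,i=15
  #..##|#  b19=1 t=1,i=6
  #..#.|#  b18=1 t=0,i=16
  #...#|.  b17=0 t=2,i=8
  #....|#  b16=1 t=0,i=22
  .####|.  b15=0 t=0,i=12
  .###.|.  b14=0 t=2,i=5
  .##.#|.  b13=0 t=0,i=9
  .##..|.  b12=0 t=0,i=20
  .#.##|#  b11=1 t=0,i=7
  .#.#.|.  b10=0 t=2,i=14
  .#..#|#  b9=1 t=1,i=5
  .#...|.  b8=0 t=1,i=0
  ..###|#  b7=1 t=1,i=13
  ..##.|.  b6=0 t=1,i=7
  ..#.#|.  b5=0 t=0,i=6
  ..#..|#  b4=1 t=1,i=4
  ...##|.  b3=0 t=1,i=12
  ...#.|.  b2=0 t=0,i=5
  ....#|#  b1=1 t=0,i=4
  .....|.  b0=0 t=0,i=0
  bits 11010110011011010000101010010010 = 3597470354

3597470354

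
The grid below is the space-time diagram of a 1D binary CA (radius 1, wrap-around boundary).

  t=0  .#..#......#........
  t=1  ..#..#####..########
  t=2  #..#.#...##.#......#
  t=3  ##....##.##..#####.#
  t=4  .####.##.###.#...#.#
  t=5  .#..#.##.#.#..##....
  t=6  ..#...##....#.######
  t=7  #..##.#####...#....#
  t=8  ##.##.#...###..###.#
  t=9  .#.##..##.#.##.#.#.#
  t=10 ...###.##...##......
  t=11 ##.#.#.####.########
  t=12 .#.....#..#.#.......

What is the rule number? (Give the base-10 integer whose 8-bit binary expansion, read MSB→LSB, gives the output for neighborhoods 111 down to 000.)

  [7] ### => .  t=1,i=6
  [6] ##. => #  t=1,i=9
  [5] #.# => .  t=2,i=4
  [4] #.. => #  t=0,i=2
  [3] .## => #  t=1,i=5
  [2] .#. => .  t=0,i=1
  [1] ..# => .  t=0,i=0
  [0] ... => #  t=0,i=6
  bits 01011001 = 89

89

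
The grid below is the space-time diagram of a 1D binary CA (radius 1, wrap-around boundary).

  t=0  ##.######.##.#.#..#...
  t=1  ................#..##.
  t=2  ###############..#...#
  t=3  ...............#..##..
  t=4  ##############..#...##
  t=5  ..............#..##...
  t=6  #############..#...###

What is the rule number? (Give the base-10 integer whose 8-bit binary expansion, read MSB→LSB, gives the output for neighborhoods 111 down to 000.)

17

  ###|.  b7=0 t=0,i=4
  ##.|.  b6=0 t=0,i=1
  #.#|.  b5=0 t=0,i=2
  #..|#  b4=1 t=0,i=16
  .##|.  b3=0 t=0,i=0
  .#.|.  b2=0 t=0,i=13
  ..#|.  b1=0 t=0,i=17
  ...|#  b0=1 t=0,i=20
  bits 00010001 = 17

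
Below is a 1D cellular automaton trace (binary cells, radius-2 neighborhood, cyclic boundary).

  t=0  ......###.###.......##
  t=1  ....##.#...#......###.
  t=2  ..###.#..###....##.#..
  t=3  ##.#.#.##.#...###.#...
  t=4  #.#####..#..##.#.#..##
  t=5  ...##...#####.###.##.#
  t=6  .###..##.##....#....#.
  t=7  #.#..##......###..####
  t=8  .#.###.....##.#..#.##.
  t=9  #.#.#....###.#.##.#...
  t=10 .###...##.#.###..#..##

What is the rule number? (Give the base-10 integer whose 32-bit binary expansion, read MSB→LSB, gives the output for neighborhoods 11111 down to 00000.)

2217659998

  #####|#  b31=1 t=4,i=4
  ####.|.  b30=0 t=4,i=5
  ###.#|.  b29=0 t=0,i=8
  ###..|.  b28=0 t=0,i=12
  ##.##|.  b27=0 t=0,i=9
  ##.#.|#  b26=1 t=1,i=6
  ##..#|.  b25=0 t=4,i=7
  ##...|.  b24=0 t=0,i=0
  #.###|.  b23=0 t=0,i=10
  #.##.|.  b22=0 t=3,i=7
  #.#.#|#  b21=1 t=3,i=3
  #.#..|.  b20=0 t=1,i=7
  #..##|#  b19=1 t=2,i=8
  #..#.|#  b18=1 t=4,i=8
  #...#|#  b17=1 t=1,i=9
  #....|.  b16=0 t=0,i=1
  .####|#  b15=1 t=4,i=3
  .###.|#  b14=1 t=0,i=7
  .##.#|.  b13=0 t=1,i=5
  .##..|.  b12=0 t=0,i=21
  .#.##|#  b11=1 t=3,i=6
  .#.#.|#  b10=1 t=3,i=4
  .#..#|#  b9=1 t=2,i=7
  .#...|.  b8=0 t=1,i=8
  ..###|.  b7=0 t=0,i=6
  ..##.|#  b6=1 t=0,i=20
  ..#.#|.  b5=0 t=8,i=1
  ..#..|#  b4=1 t=1,i=11
  ...##|#  b3=1 t=0,i=5
  ...#.|#  b2=1 t=1,i=10
  ....#|#  b1=1 t=0,i=4
  .....|.  b0=0 t=0,i=2
  bits 10000100001011101100111001011110 = 2217659998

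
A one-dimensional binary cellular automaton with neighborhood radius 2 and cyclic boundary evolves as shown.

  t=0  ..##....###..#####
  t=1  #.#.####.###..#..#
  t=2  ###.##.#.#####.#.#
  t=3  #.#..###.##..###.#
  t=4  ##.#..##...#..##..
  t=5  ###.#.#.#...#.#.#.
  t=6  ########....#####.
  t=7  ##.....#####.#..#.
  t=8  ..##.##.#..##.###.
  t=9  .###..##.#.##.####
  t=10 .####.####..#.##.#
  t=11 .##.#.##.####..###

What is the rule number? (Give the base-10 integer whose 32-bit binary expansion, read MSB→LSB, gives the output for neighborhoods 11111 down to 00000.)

  nb #####: next=.  (t=0,i=15, bit31=0)
  nb ####.: next=.  (t=0,i=16, bit30=0)
  nb ###.#: next=#  (t=1,i=7, bit29=1)
  nb ###..: next=#  (t=0,i=10, bit28=1)
  nb ##.##: next=.  (t=1,i=8, bit27=0)
  nb ##.#.: next=#  (t=1,i=1, bit26=1)
  nb ##..#: next=#  (t=0,i=0, bit25=1)
  nb ##...: next=#  (t=0,i=4, bit24=1)
  nb #.###: next=#  (t=1,i=4, bit23=1)
  nb #.##.: next=.  (t=2,i=4, bit22=0)
  nb #.#.#: next=#  (t=1,i=2, bit21=1)
  nb #.#..: next=.  (t=3,i=2, bit20=0)
  nb #..##: next=.  (t=0,i=1, bit19=0)
  nb #..#.: next=#  (t=1,i=13, bit18=1)
  nb #...#: next=.  (t=4,i=9, bit17=0)
  nb #....: next=#  (t=0,i=5, bit16=1)
  nb .####: next=#  (t=0,i=14, bit15=1)
  nb .###.: next=#  (t=0,i=9, bit14=1)
  nb .##.#: next=#  (t=1,i=0, bit13=1)
  nb .##..: next=.  (t=0,i=3, bit12=0)
  nb .#.##: next=.  (t=1,i=3, bit11=0)
  nb .#.#.: next=#  (t=5,i=5, bit10=1)
  nb .#..#: next=#  (t=1,i=15, bit9=1)
  nb .#...: next=.  (t=5,i=9, bit8=0)
  nb ..###: next=.  (t=0,i=8, bit7=0)
  nb ..##.: next=#  (t=0,i=2, bit6=1)
  nb ..#.#: next=#  (t=5,i=12, bit5=1)
  nb ..#..: next=.  (t=1,i=14, bit4=0)
  nb ...##: next=#  (t=0,i=7, bit3=1)
  nb ...#.: next=.  (t=4,i=10, bit2=0)
  nb ....#: next=#  (t=0,i=6, bit1=1)
  nb .....: next=.  (t=7,i=4, bit0=0)
  bits 00110111101001011110011001101010 = 933619306

933619306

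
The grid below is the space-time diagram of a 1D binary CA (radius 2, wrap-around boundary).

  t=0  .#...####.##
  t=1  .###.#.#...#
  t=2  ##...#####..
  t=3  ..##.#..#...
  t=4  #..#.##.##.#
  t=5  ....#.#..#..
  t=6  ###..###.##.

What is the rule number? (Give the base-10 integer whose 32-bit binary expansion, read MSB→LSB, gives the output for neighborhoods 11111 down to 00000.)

  ##### -> .   bit 31 = 0  t=2,i=7
  ####. -> #   bit 30 = 1  t=0,i=7
  ###.# -> .   bit 29 = 0  t=0,i=8
  ###.. -> .   bit 28 = 0  t=2,i=9
  ##.## -> .   bit 27 = 0  t=0,i=9
  ##.#. -> .   bit 26 = 0  t=0,i=0
  ##..# -> .   bit 25 = 0  t=2,i=10
  ##... -> #   bit 24 = 1  t=2,i=2
  #.### -> #   bit 23 = 1  t=1,i=1
  #.##. -> .   bit 22 = 0  t=0,i=10
  #.#.# -> #   bit 21 = 1  t=1,i=5
  #.#.. -> #   bit 20 = 1  t=0,i=1
  #..## -> .   bit 19 = 0  t=2,i=11
  #..#. -> .   bit 18 = 0  t=3,i=7
  #...# -> #   bit 17 = 1  t=0,i=3
  #.... -> .   bit 16 = 0  t=3,i=10
  .#### -> .   bit 15 = 0  t=0,i=6
  .###. -> .   bit 14 = 0  t=1,i=2
  .##.# -> #   bit 13 = 1  t=0,i=11
  .##.. -> .   bit 12 = 0  t=2,i=1
  .#.## -> #   bit 11 = 1  t=1,i=0
  .#.#. -> #   bit 10 = 1  t=1,i=6
  .#..# -> #   bit 9 = 1  t=3,i=6
  .#... -> #   bit 8 = 1  t=0,i=2
  ..### -> #   bit 7 = 1  t=0,i=5
  ..##. -> .   bit 6 = 0  t=2,i=0
  ..#.# -> .   bit 5 = 0  t=1,i=11
  ..#.. -> #   bit 4 = 1  t=3,i=8
  ...## -> .   bit 3 = 0  t=0,i=4
  ...#. -> .   bit 2 = 0  t=1,i=10
  ....# -> #   bit 1 = 1  t=3,i=0
  ..... -> #   bit 0 = 1  t=3,i=11
  bits 01000001101100100010111110010011 = 1102196627

1102196627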